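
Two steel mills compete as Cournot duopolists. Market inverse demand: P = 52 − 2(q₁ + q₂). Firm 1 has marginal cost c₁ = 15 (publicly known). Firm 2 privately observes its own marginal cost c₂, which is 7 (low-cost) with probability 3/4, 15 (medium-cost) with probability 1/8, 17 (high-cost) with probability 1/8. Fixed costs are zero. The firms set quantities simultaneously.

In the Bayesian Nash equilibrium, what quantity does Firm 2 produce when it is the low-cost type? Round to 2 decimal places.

Type-c best response for Firm 2: q₂(c) = (52 − c)/4 − q₁/2.
Firm 1 maximizes expected profit; its first-order condition is 52 − 4q₁ − 2E[q₂] − 15 = 0.
Substituting E[q₂] and solving: E[c₂] = 9.25, so q₁ = (52 − 2·15 + 9.25)/6 = 5.20833.
q₂(low-cost) = (52 − 7 − 2·5.20833)/4 = 8.64583.

8.65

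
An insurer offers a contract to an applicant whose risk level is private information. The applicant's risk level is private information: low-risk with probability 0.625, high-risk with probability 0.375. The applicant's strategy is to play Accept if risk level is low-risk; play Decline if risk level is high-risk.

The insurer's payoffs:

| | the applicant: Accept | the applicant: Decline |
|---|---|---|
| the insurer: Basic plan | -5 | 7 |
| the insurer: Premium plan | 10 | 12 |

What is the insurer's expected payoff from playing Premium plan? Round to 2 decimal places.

10.75

E[Premium plan] = 0.625·10 + 0.375·12 = 6.25 + 4.5 = 10.75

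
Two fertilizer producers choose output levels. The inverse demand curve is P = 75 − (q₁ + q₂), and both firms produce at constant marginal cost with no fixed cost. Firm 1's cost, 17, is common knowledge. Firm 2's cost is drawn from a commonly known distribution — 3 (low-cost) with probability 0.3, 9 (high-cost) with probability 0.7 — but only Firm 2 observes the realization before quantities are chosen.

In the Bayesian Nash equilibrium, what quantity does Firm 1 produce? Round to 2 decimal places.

16.07

Each type of Firm 2 best-responds to q₁; Firm 1 best-responds to the expected q₂ over Firm 2's types.
Firm 2 with cost c maximizes (75 − (q₁+q₂) − c)·q₂, giving q₂(c) = (75 − c − q₁)/2.
E[c₂] = 0.3·3 + 0.7·9 = 7.2
Firm 1's FOC against E[q₂] yields q₁ = (75 − 2·17 + E[c₂])/3 = (75 − 34 + 7.2)/3 = 16.0667.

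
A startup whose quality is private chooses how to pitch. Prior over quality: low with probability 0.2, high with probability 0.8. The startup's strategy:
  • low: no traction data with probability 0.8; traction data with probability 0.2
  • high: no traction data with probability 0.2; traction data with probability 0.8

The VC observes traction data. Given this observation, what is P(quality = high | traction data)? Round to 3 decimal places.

Apply Bayes' rule using the sender's strategy as the likelihood.
P(traction data) = 0.2·0.2 + 0.8·0.8 = 0.68
P(high | traction data) = (0.8·0.8) / 0.68 = 0.64 / 0.68 = 0.941176

0.941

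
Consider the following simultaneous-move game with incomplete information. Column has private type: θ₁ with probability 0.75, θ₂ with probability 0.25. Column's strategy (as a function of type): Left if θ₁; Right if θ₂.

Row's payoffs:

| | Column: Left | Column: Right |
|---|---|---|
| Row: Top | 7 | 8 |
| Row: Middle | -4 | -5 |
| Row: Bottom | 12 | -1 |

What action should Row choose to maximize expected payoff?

Bottom

E[Top] = 0.75·(7) + 0.25·(8) = 7.25
E[Middle] = 0.75·(-4) + 0.25·(-5) = -4.25
E[Bottom] = 0.75·(12) + 0.25·(-1) = 8.75
Best response: Bottom (8.75 is the largest).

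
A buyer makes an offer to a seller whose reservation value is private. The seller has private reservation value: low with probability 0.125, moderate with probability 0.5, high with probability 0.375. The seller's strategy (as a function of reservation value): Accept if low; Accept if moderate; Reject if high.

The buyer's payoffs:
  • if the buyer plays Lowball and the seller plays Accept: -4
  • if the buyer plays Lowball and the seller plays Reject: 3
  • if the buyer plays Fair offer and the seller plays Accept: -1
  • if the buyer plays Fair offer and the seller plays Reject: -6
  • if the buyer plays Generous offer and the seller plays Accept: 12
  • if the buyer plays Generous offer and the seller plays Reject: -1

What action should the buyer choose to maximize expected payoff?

E[Lowball] = 0.125·(-4) + 0.5·(-4) + 0.375·(3) = -1.375
E[Fair offer] = 0.125·(-1) + 0.5·(-1) + 0.375·(-6) = -2.875
E[Generous offer] = 0.125·(12) + 0.5·(12) + 0.375·(-1) = 7.125
Best response: Generous offer (7.125 is the largest).

Generous offer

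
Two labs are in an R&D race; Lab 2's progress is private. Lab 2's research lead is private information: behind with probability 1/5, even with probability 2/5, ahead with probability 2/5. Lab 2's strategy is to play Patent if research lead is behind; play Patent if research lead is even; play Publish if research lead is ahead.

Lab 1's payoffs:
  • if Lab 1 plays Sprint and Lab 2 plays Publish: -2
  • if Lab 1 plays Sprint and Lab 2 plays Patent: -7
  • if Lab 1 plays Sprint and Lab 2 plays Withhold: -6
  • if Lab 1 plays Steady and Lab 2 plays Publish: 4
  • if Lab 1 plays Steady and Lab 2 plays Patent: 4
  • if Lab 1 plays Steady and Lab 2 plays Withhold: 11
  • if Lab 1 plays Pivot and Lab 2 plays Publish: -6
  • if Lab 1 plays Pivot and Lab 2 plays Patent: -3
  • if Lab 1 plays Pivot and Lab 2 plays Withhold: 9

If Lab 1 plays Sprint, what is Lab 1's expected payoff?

-5

Take the expectation over Lab 2's research lead, weighting each type's action by its prior probability.
E[Sprint] = 1/5·(-7) + 2/5·(-7) + 2/5·(-2) = (-7/5) + (-14/5) + (-4/5) = -5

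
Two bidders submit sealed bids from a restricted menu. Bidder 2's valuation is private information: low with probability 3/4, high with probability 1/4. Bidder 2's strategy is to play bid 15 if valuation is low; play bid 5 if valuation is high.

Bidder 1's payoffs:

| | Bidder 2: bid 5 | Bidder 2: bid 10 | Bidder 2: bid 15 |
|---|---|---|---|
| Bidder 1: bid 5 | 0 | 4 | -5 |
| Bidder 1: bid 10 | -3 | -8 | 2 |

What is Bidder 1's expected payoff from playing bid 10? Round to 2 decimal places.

Take the expectation over Bidder 2's valuation, weighting each type's action by its prior probability.
E[bid 10] = 3/4·2 + 1/4·(-3) = 3/2 + (-3/4) = 3/4

0.75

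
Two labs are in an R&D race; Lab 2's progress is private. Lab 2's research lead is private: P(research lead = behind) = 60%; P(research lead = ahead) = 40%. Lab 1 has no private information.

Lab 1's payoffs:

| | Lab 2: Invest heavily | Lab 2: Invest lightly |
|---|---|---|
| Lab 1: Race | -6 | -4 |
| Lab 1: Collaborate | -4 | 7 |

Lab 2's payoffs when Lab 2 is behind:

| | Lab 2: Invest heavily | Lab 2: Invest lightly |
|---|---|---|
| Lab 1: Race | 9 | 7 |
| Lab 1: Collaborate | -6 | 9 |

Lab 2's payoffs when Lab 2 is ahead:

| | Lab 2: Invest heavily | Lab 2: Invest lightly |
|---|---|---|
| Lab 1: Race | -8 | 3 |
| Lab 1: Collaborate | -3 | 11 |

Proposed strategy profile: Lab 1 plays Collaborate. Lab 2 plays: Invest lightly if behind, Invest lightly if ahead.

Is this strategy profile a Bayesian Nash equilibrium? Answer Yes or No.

Yes

Lab 1 plays Collaborate: E[Collaborate] = 0.6·(7) + 0.4·(7) = 7; E[Race] = -4. Best-responding. ✓
Lab 2 (research lead behind), facing Collaborate: Invest heavily gives -6, Invest lightly gives 9. Proposed Invest lightly is best. ✓
Lab 2 (research lead ahead), facing Collaborate: Invest heavily gives -3, Invest lightly gives 11. Proposed Invest lightly is best. ✓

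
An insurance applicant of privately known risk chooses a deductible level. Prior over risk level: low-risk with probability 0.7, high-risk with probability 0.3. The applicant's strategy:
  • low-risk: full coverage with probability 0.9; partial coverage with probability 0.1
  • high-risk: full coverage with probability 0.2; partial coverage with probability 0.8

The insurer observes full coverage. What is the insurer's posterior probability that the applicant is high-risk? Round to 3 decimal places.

Apply Bayes' rule using the sender's strategy as the likelihood.
P(full coverage) = 0.7·0.9 + 0.3·0.2 = 0.69
P(high-risk | full coverage) = (0.3·0.2) / 0.69 = 0.06 / 0.69 = 0.0869565

0.087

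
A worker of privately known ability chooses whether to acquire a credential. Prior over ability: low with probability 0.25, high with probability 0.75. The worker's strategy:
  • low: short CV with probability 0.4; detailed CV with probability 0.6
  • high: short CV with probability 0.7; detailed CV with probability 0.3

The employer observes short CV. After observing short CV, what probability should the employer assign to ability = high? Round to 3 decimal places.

0.840

P(short CV) = 0.25·0.4 + 0.75·0.7 = 0.625
P(high | short CV) = (0.75·0.7) / 0.625 = 0.525 / 0.625 = 0.84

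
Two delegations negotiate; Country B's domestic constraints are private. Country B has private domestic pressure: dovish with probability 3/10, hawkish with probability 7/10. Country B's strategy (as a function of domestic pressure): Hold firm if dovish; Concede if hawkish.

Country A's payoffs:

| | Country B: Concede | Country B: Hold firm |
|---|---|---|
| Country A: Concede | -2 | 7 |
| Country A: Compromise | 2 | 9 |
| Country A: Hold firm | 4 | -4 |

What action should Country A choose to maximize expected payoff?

Compute Country A's expected payoff for each action, taking the expectation over Country B's type.
E[Concede] = 3/10·(7) + 7/10·(-2) = 7/10
E[Compromise] = 3/10·(9) + 7/10·(2) = 41/10
E[Hold firm] = 3/10·(-4) + 7/10·(4) = 8/5
Best response: Compromise (41/10 is the largest).

Compromise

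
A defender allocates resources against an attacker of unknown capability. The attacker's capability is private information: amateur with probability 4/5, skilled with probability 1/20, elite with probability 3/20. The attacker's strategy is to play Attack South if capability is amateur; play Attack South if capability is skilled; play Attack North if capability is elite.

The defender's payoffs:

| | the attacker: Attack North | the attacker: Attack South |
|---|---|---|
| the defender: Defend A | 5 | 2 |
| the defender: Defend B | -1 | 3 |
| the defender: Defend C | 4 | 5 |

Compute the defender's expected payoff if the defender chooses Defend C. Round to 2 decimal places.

Take the expectation over the attacker's capability, weighting each type's action by its prior probability.
E[Defend C] = 4/5·5 + 1/20·5 + 3/20·4 = 4 + 1/4 + 3/5 = 97/20

4.85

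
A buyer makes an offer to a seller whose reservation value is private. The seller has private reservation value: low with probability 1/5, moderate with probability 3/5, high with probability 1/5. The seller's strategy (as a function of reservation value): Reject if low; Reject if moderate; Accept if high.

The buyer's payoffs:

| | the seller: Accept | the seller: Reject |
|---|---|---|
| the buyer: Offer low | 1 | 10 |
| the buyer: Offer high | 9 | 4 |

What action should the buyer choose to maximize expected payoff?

E[Offer low] = 1/5·(10) + 3/5·(10) + 1/5·(1) = 41/5
E[Offer high] = 1/5·(4) + 3/5·(4) + 1/5·(9) = 5
Best response: Offer low (41/5 is the largest).

Offer low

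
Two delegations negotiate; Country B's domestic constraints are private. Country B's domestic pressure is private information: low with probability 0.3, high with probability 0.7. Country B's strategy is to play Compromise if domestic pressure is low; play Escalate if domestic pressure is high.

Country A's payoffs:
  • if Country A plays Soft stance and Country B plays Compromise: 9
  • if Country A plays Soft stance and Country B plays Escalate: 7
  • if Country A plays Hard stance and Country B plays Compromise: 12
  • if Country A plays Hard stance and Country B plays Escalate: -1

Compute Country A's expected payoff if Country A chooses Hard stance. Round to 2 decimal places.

E[Hard stance] = 0.3·12 + 0.7·(-1) = 3.6 + (-0.7) = 2.9

2.90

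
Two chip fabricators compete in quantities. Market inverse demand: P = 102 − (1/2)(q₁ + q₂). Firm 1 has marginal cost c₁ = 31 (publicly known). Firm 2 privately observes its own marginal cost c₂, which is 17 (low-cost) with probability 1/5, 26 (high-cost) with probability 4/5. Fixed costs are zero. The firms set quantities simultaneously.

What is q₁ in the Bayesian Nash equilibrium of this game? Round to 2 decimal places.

42.80

Type-c best response for Firm 2: q₂(c) = (102 − c) − q₁/2.
Firm 1 maximizes expected profit; its first-order condition is 102 − q₁ − (1/2)E[q₂] − 31 = 0.
Substituting E[q₂] and solving: E[c₂] = 24.2, so q₁ = (102 − 2·31 + 24.2)/(3/2) = 42.8.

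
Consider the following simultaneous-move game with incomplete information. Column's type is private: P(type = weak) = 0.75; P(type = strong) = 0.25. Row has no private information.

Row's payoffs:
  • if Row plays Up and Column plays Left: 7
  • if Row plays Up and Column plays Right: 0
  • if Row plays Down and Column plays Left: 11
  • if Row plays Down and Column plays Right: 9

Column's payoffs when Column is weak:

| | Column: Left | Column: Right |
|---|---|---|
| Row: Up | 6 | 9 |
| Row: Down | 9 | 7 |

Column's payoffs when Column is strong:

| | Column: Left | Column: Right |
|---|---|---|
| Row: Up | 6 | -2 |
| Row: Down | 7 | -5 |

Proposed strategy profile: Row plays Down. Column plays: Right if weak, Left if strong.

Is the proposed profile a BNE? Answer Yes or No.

Row plays Down: E[Down] = 0.75·(9) + 0.25·(11) = 9.5; E[Up] = 1.75. Best-responding. ✓
Column (type weak), facing Down: Left gives 9, Right gives 7. Proposed Right is not best — profitable deviation exists. ✗
Column (type strong), facing Down: Left gives 7, Right gives -5. Proposed Left is best. ✓

No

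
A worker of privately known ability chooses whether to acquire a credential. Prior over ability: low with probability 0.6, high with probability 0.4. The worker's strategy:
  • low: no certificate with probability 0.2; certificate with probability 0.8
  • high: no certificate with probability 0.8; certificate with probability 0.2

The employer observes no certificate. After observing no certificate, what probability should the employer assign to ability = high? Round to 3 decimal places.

P(no certificate) = 0.6·0.2 + 0.4·0.8 = 0.44
P(high | no certificate) = (0.4·0.8) / 0.44 = 0.32 / 0.44 = 0.727273

0.727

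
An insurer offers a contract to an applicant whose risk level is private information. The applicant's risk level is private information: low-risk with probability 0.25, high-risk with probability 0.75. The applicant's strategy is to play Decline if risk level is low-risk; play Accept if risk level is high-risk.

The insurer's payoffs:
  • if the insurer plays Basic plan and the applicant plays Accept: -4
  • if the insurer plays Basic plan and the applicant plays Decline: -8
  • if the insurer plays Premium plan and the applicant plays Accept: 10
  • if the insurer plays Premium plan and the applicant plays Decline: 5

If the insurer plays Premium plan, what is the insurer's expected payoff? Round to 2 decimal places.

Take the expectation over the applicant's risk level, weighting each type's action by its prior probability.
E[Premium plan] = 0.25·5 + 0.75·10 = 1.25 + 7.5 = 8.75

8.75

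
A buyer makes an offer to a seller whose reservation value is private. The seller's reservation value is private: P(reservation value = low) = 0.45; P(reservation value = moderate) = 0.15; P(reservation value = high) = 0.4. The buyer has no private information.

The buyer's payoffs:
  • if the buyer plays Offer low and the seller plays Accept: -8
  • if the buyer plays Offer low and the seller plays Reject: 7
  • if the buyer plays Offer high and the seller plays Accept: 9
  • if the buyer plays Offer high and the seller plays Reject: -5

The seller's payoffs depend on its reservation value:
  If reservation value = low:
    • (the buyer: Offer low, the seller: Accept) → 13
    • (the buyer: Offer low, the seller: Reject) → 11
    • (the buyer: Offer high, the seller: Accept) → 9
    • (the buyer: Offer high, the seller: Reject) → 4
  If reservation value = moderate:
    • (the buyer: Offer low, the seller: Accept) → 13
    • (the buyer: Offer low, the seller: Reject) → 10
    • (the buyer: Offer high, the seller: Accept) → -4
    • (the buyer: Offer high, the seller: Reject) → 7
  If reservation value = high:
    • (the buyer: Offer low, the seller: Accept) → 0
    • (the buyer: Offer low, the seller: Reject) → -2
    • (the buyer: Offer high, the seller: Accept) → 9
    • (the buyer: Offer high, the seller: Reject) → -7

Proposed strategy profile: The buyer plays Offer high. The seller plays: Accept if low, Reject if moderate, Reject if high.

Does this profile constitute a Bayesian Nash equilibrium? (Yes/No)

No

The buyer plays Offer high: E[Offer high] = 0.45·(9) + 0.15·(-5) + 0.4·(-5) = 1.3; E[Offer low] = 0.25. Best-responding. ✓
The seller (reservation value low), facing Offer high: Accept gives 9, Reject gives 4. Proposed Accept is best. ✓
The seller (reservation value moderate), facing Offer high: Accept gives -4, Reject gives 7. Proposed Reject is best. ✓
The seller (reservation value high), facing Offer high: Accept gives 9, Reject gives -7. Proposed Reject is not best — profitable deviation exists. ✗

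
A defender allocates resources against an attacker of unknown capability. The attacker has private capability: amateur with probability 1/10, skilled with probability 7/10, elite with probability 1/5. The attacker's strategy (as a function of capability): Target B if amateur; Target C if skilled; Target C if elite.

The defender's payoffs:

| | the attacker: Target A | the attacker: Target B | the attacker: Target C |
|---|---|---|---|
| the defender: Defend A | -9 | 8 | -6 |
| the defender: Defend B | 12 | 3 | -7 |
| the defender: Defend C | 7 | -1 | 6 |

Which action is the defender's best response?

E[Defend A] = 1/10·(8) + 7/10·(-6) + 1/5·(-6) = -23/5
E[Defend B] = 1/10·(3) + 7/10·(-7) + 1/5·(-7) = -6
E[Defend C] = 1/10·(-1) + 7/10·(6) + 1/5·(6) = 53/10
Best response: Defend C (53/10 is the largest).

Defend C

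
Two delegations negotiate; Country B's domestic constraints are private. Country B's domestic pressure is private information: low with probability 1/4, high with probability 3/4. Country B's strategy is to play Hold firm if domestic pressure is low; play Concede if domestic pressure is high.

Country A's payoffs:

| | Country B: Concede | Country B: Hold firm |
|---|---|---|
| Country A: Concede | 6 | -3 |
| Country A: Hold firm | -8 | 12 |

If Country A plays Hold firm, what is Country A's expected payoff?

Take the expectation over Country B's domestic pressure, weighting each type's action by its prior probability.
E[Hold firm] = 1/4·12 + 3/4·(-8) = 3 + (-6) = -3

-3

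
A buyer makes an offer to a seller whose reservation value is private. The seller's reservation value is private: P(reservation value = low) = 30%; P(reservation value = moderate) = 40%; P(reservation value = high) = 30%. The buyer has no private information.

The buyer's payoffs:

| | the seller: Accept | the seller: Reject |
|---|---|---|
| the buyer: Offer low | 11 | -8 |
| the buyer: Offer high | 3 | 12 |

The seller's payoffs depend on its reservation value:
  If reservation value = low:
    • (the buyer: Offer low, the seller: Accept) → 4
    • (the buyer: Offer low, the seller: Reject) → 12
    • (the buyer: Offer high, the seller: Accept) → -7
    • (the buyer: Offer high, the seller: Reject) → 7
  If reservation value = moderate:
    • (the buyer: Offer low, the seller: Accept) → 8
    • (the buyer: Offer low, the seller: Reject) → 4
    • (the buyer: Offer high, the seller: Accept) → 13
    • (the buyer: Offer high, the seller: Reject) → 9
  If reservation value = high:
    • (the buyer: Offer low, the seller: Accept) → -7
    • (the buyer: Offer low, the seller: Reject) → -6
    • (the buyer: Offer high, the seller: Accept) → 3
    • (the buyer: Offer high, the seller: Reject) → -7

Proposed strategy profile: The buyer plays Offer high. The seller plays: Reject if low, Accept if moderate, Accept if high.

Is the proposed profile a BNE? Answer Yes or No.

The buyer plays Offer high: E[Offer high] = 0.3·(12) + 0.4·(3) + 0.3·(3) = 5.7; E[Offer low] = 5.3. Best-responding. ✓
The seller (reservation value low), facing Offer high: Accept gives -7, Reject gives 7. Proposed Reject is best. ✓
The seller (reservation value moderate), facing Offer high: Accept gives 13, Reject gives 9. Proposed Accept is best. ✓
The seller (reservation value high), facing Offer high: Accept gives 3, Reject gives -7. Proposed Accept is best. ✓

Yes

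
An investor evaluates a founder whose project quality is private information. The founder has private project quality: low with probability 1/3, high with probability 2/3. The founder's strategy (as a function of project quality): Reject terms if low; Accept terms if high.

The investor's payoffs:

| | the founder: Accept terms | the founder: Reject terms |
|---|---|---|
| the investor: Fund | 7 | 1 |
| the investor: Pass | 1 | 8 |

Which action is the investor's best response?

Fund

E[Fund] = 1/3·(1) + 2/3·(7) = 5
E[Pass] = 1/3·(8) + 2/3·(1) = 10/3
Best response: Fund (5 is the largest).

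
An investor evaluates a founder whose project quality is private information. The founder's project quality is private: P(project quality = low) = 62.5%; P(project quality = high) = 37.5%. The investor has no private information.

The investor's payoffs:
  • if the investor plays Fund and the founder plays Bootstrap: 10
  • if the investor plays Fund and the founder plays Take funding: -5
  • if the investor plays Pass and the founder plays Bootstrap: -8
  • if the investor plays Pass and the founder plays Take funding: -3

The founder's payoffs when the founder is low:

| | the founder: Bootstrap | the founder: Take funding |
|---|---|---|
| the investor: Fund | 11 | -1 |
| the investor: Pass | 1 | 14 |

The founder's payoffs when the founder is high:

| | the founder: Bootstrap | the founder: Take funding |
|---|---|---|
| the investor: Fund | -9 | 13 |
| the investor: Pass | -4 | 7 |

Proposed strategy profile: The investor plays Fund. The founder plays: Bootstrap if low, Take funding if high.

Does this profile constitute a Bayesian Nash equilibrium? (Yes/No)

Yes

A profile is a BNE iff every type of every player is best-responding given beliefs about the other side.
The investor plays Fund: E[Fund] = 0.625·(10) + 0.375·(-5) = 4.375; E[Pass] = -6.125. Best-responding. ✓
The founder (project quality low), facing Fund: Bootstrap gives 11, Take funding gives -1. Proposed Bootstrap is best. ✓
The founder (project quality high), facing Fund: Bootstrap gives -9, Take funding gives 13. Proposed Take funding is best. ✓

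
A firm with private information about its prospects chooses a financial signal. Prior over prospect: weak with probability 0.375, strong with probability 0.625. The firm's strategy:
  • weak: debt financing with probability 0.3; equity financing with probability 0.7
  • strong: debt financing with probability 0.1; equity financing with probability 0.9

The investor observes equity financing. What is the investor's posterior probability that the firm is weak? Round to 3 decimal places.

Apply Bayes' rule using the sender's strategy as the likelihood.
P(equity financing) = 0.375·0.7 + 0.625·0.9 = 0.825
P(weak | equity financing) = (0.375·0.7) / 0.825 = 0.2625 / 0.825 = 0.318182

0.318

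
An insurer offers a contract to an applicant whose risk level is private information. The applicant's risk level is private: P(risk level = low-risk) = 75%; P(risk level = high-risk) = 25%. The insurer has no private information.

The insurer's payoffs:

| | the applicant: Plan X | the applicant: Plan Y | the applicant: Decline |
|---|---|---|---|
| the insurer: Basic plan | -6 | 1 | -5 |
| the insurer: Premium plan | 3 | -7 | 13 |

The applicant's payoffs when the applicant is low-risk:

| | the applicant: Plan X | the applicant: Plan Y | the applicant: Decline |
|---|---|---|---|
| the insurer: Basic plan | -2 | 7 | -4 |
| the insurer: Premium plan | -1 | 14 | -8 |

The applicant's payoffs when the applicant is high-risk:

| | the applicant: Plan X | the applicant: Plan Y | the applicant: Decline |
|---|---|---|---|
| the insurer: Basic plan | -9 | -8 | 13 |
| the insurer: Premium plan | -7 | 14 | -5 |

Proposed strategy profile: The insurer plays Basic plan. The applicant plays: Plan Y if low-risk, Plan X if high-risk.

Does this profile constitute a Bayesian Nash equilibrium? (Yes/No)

No

A profile is a BNE iff every type of every player is best-responding given beliefs about the other side.
The insurer plays Basic plan: E[Basic plan] = 0.75·(1) + 0.25·(-6) = -0.75; E[Premium plan] = -4.5. Best-responding. ✓
The applicant (risk level low-risk), facing Basic plan: Plan X gives -2, Plan Y gives 7, Decline gives -4. Proposed Plan Y is best. ✓
The applicant (risk level high-risk), facing Basic plan: Plan X gives -9, Plan Y gives -8, Decline gives 13. Proposed Plan X is not best — profitable deviation exists. ✗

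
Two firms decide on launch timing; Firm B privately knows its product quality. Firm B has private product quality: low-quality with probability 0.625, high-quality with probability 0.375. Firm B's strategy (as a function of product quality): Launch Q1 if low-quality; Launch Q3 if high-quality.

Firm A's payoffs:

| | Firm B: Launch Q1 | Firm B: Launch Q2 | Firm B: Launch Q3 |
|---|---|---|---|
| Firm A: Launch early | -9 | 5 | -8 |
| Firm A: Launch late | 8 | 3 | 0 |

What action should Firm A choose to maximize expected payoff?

Launch late

E[Launch early] = 0.625·(-9) + 0.375·(-8) = -8.625
E[Launch late] = 0.625·(8) + 0.375·(0) = 5
Best response: Launch late (5 is the largest).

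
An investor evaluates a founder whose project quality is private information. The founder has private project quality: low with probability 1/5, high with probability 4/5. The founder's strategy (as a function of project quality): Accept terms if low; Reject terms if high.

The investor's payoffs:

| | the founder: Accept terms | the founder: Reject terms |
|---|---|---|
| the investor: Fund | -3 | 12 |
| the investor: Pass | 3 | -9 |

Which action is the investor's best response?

Compute the investor's expected payoff for each action, taking the expectation over the founder's type.
E[Fund] = 1/5·(-3) + 4/5·(12) = 9
E[Pass] = 1/5·(3) + 4/5·(-9) = -33/5
Best response: Fund (9 is the largest).

Fund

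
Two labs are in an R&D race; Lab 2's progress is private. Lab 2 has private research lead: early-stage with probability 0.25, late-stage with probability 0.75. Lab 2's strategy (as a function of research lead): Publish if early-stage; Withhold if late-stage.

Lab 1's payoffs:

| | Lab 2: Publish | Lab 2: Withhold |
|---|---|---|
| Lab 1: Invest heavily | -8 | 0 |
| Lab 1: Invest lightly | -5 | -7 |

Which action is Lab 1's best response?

E[Invest heavily] = 0.25·(-8) + 0.75·(0) = -2
E[Invest lightly] = 0.25·(-5) + 0.75·(-7) = -6.5
Best response: Invest heavily (-2 is the largest).

Invest heavily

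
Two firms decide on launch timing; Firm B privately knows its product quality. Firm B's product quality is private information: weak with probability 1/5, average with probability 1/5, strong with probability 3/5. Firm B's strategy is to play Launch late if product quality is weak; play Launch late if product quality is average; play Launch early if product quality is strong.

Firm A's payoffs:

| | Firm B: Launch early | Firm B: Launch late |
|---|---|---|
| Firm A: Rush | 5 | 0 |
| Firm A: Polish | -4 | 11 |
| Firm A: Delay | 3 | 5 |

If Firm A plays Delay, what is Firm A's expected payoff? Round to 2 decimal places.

Take the expectation over Firm B's product quality, weighting each type's action by its prior probability.
E[Delay] = 1/5·5 + 1/5·5 + 3/5·3 = 1 + 1 + 9/5 = 19/5

3.80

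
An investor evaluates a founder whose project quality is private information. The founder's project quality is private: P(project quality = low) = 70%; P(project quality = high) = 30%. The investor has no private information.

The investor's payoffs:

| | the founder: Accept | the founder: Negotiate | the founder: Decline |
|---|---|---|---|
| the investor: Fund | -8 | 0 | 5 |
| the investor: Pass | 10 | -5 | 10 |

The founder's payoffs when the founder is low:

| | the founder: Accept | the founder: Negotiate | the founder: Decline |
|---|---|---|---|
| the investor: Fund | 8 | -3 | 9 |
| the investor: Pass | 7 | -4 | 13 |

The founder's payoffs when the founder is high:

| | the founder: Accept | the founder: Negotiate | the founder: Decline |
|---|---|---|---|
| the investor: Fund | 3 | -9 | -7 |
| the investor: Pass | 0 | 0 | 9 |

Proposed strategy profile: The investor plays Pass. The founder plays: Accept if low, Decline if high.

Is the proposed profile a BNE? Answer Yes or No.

No

The investor plays Pass: E[Pass] = 0.7·(10) + 0.3·(10) = 10; E[Fund] = -4.1. Best-responding. ✓
The founder (project quality low), facing Pass: Accept gives 7, Negotiate gives -4, Decline gives 13. Proposed Accept is not best — profitable deviation exists. ✗
The founder (project quality high), facing Pass: Accept gives 0, Negotiate gives 0, Decline gives 9. Proposed Decline is best. ✓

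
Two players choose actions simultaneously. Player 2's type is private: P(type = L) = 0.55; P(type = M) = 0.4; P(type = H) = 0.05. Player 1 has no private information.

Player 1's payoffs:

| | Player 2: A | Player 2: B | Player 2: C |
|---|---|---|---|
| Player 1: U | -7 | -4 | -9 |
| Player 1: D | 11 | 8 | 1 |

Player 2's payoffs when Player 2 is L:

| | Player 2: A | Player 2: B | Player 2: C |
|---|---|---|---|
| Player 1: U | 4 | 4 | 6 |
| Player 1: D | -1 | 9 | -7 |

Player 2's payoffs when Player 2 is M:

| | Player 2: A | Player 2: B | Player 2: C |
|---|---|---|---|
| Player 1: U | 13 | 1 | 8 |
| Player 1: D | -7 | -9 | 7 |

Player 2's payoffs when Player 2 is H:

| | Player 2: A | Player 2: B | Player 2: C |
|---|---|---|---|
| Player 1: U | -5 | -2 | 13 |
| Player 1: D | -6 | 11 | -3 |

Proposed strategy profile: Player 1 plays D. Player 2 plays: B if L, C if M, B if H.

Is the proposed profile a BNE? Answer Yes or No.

Player 1 plays D: E[D] = 0.55·(8) + 0.4·(1) + 0.05·(8) = 5.2; E[U] = -6. Best-responding. ✓
Player 2 (type L), facing D: A gives -1, B gives 9, C gives -7. Proposed B is best. ✓
Player 2 (type M), facing D: A gives -7, B gives -9, C gives 7. Proposed C is best. ✓
Player 2 (type H), facing D: A gives -6, B gives 11, C gives -3. Proposed B is best. ✓

Yes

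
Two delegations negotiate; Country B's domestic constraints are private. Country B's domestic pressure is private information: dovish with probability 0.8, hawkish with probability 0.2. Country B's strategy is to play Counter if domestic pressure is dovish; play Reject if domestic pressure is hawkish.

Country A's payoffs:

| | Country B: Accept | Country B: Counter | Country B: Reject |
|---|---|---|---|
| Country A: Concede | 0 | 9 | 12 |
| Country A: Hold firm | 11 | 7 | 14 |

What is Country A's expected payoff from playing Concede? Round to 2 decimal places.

9.60

E[Concede] = 0.8·9 + 0.2·12 = 7.2 + 2.4 = 9.6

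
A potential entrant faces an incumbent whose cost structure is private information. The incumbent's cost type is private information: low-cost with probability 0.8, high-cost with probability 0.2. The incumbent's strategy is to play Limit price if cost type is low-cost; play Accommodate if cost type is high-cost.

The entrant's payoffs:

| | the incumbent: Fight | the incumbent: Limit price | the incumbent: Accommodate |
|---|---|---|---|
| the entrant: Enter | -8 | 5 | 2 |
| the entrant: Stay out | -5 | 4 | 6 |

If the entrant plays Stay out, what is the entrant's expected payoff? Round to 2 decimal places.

Take the expectation over the incumbent's cost type, weighting each type's action by its prior probability.
E[Stay out] = 0.8·4 + 0.2·6 = 3.2 + 1.2 = 4.4

4.40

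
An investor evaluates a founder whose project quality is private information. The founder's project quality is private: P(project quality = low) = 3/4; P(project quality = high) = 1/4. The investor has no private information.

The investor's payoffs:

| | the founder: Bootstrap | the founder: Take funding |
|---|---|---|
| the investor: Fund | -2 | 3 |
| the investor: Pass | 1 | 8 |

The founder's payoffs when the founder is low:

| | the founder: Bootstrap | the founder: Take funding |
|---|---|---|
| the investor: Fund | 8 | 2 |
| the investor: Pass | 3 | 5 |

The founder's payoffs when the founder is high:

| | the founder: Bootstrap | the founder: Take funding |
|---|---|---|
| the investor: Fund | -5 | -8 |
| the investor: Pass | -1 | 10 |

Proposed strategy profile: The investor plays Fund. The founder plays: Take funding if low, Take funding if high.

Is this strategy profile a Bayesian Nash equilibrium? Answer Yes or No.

No

A profile is a BNE iff every type of every player is best-responding given beliefs about the other side.
The investor plays Fund: E[Fund] = 3/4·(3) + 1/4·(3) = 3; E[Pass] = 8. Not best-responding. ✗
The founder (project quality low), facing Fund: Bootstrap gives 8, Take funding gives 2. Proposed Take funding is not best — profitable deviation exists. ✗
The founder (project quality high), facing Fund: Bootstrap gives -5, Take funding gives -8. Proposed Take funding is not best — profitable deviation exists. ✗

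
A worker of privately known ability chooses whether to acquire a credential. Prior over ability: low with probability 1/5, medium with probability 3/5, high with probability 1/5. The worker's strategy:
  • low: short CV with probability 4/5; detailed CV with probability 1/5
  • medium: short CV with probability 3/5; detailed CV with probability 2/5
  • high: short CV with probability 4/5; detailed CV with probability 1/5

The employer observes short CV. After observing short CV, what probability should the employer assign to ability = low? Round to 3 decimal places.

0.235

P(short CV) = (1/5)·(4/5) + (3/5)·(3/5) + (1/5)·(4/5) = 17/25
P(low | short CV) = ((1/5)·(4/5)) / (17/25) = (4/25) / (17/25) = 4/17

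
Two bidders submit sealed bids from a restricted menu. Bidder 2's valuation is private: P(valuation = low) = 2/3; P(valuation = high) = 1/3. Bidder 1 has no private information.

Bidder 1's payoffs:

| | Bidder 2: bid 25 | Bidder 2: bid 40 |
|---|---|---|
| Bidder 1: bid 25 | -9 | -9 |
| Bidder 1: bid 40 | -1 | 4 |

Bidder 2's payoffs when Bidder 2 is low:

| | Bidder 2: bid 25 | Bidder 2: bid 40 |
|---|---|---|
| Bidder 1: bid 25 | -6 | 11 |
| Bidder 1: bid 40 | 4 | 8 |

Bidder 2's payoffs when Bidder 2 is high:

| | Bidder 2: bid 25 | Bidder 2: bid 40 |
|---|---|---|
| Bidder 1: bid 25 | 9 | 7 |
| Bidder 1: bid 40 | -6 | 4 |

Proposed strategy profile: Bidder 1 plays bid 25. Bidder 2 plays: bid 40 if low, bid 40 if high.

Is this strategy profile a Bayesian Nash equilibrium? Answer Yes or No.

Bidder 1 plays bid 25: E[bid 25] = 2/3·(-9) + 1/3·(-9) = -9; E[bid 40] = 4. Not best-responding. ✗
Bidder 2 (valuation low), facing bid 25: bid 25 gives -6, bid 40 gives 11. Proposed bid 40 is best. ✓
Bidder 2 (valuation high), facing bid 25: bid 25 gives 9, bid 40 gives 7. Proposed bid 40 is not best — profitable deviation exists. ✗

No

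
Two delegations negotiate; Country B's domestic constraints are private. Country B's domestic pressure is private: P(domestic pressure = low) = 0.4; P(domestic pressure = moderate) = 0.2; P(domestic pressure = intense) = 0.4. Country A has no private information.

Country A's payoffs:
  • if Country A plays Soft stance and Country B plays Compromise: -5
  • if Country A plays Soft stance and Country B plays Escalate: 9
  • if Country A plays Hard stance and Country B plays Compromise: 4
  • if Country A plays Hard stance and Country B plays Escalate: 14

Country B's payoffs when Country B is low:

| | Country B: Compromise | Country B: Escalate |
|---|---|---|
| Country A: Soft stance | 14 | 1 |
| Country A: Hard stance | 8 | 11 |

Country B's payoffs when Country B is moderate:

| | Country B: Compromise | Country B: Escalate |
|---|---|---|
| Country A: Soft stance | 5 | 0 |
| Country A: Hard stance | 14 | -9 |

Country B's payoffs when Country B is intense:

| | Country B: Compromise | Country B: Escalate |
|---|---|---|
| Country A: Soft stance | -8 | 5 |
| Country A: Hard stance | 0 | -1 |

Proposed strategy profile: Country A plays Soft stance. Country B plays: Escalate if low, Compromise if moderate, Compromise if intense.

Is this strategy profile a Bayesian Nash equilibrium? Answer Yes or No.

Country A plays Soft stance: E[Soft stance] = 0.4·(9) + 0.2·(-5) + 0.4·(-5) = 0.6; E[Hard stance] = 8. Not best-responding. ✗
Country B (domestic pressure low), facing Soft stance: Compromise gives 14, Escalate gives 1. Proposed Escalate is not best — profitable deviation exists. ✗
Country B (domestic pressure moderate), facing Soft stance: Compromise gives 5, Escalate gives 0. Proposed Compromise is best. ✓
Country B (domestic pressure intense), facing Soft stance: Compromise gives -8, Escalate gives 5. Proposed Compromise is not best — profitable deviation exists. ✗

No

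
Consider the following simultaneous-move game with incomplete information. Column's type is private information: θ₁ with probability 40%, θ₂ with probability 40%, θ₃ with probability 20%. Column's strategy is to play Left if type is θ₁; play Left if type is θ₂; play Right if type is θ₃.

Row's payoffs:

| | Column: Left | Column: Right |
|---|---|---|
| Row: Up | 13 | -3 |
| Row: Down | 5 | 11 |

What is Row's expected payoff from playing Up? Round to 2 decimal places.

9.80

E[Up] = 0.4·13 + 0.4·13 + 0.2·(-3) = 5.2 + 5.2 + (-0.6) = 9.8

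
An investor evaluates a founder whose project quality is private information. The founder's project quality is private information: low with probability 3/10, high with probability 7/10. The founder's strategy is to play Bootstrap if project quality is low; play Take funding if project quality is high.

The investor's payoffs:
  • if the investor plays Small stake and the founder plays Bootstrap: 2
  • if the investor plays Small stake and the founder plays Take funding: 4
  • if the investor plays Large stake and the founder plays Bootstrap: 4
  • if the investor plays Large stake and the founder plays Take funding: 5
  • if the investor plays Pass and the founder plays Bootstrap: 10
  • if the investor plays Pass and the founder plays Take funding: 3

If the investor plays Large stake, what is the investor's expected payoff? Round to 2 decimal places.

4.70

Take the expectation over the founder's project quality, weighting each type's action by its prior probability.
E[Large stake] = 3/10·4 + 7/10·5 = 6/5 + 7/2 = 47/10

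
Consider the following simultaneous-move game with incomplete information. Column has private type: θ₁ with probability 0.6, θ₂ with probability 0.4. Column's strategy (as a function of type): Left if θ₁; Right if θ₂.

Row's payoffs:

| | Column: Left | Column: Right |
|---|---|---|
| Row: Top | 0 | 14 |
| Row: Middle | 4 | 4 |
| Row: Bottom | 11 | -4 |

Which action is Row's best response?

Top

E[Top] = 0.6·(0) + 0.4·(14) = 5.6
E[Middle] = 0.6·(4) + 0.4·(4) = 4
E[Bottom] = 0.6·(11) + 0.4·(-4) = 5
Best response: Top (5.6 is the largest).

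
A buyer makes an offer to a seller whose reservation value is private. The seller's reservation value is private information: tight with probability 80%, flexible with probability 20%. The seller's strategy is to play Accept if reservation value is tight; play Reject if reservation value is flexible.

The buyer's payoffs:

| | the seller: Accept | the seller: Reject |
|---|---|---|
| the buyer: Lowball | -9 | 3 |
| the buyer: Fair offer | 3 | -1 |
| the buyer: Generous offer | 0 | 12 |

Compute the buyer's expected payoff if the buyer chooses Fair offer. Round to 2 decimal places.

E[Fair offer] = 0.8·3 + 0.2·(-1) = 2.4 + (-0.2) = 2.2

2.20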